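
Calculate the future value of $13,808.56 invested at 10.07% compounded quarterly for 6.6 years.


Compound interest formula: A = P(1 + r/n)^(nt)
A = $13,808.56 × (1 + 0.1007/4)^(4 × 6.6)
Growth factor: (1 + 0.1007/4)^26.4 = 1.927824
A = $13,808.56 × 1.927824
A = $26,620.47

A = P(1 + r/n)^(nt) = $26,620.47


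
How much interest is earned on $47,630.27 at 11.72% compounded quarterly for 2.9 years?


Compound interest earned = final amount − principal.
A = P(1 + r/n)^(nt) = $47,630.27 × (1 + 0.1172/4)^(4 × 2.9) = $66,584.01
Interest = A − P = $66,584.01 − $47,630.27 = $18,953.74

Interest = A - P = $18,953.74


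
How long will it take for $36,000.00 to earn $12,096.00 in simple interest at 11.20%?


Rearrange the simple interest formula for t:
I = P × r × t  ⇒  t = I / (P × r)
t = $12,096.00 / ($36,000.00 × 0.112)
t = 3

t = I/(P×r) = 3 years


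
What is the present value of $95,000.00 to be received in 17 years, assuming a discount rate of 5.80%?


Present value formula: PV = FV / (1 + r)^t
PV = $95,000.00 / (1 + 0.058)^17
PV = $95,000.00 / 2.607692
PV = $36,430.68

PV = FV / (1 + r)^t = $36,430.68


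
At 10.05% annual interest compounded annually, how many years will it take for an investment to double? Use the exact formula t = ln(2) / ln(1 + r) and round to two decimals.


Doubling condition: (1 + r)^t = 2
Take ln of both sides: t × ln(1 + r) = ln(2)
t = ln(2) / ln(1 + r)
t = 0.693147 / 0.095765
t = 7.24

t = ln(2) / ln(1 + r) = 7.24 years


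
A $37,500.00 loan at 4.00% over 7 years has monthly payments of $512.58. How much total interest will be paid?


Total paid over the life of the loan = PMT × n.
Total paid = $512.58 × 84 = $43,056.72
Total interest = total paid − principal = $43,056.72 − $37,500.00 = $5,556.72

Total interest = (PMT × n) - PV = $5,556.72


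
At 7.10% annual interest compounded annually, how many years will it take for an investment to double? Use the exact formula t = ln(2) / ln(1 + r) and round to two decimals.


Doubling condition: (1 + r)^t = 2
Take ln of both sides: t × ln(1 + r) = ln(2)
t = ln(2) / ln(1 + r)
t = 0.693147 / 0.068593
t = 10.11

t = ln(2) / ln(1 + r) = 10.11 years


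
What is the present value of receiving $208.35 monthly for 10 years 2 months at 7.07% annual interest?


Present value of an ordinary annuity: PV = PMT × (1 − (1 + r)^(−n)) / r
Monthly rate r = 0.0707/12 ≈ 0.00589167, n = 122
PV = $208.35 × (1 − (1 + 0.0707/12)^(−122)) / (0.0707/12)
PV = $208.35 × 86.838960
PV = $18,092.90

PV = PMT × (1-(1+r)^(-n))/r = $18,092.90


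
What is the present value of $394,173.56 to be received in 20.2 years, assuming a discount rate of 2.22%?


Present value formula: PV = FV / (1 + r)^t
PV = $394,173.56 / (1 + 0.0222)^20.2
PV = $394,173.56 / 1.5582054
PV = $252,966.37

PV = FV / (1 + r)^t = $252,966.37


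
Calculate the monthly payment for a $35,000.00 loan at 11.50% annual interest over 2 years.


Loan payment formula: PMT = PV × r / (1 − (1 + r)^(−n))
Monthly rate r = 0.115/12 ≈ 0.00958333, n = 24 months
Denominator: 1 − (1 + 0.115/12)^(−24) = 0.204596
PMT = $35,000.00 × (0.115/12) / 0.204596
PMT = $1,639.41 per month

PMT = PV × r / (1-(1+r)^(-n)) = $1,639.41/month


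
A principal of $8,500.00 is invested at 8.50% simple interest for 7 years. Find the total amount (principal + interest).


Total amount formula: A = P(1 + rt) = P + P·r·t
Interest: I = P × r × t = $8,500.00 × 0.085 × 7 = $5,057.50
A = P + I = $8,500.00 + $5,057.50 = $13,557.50

A = P + I = P(1 + rt) = $13,557.50


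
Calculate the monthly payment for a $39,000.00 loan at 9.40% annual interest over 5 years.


Loan payment formula: PMT = PV × r / (1 − (1 + r)^(−n))
Monthly rate r = 0.094/12 ≈ 0.00783333, n = 60 months
Denominator: 1 − (1 + 0.094/12)^(−60) = 0.373852
PMT = $39,000.00 × (0.094/12) / 0.373852
PMT = $817.17 per month

PMT = PV × r / (1-(1+r)^(-n)) = $817.17/month


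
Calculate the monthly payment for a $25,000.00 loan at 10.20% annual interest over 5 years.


Loan payment formula: PMT = PV × r / (1 − (1 + r)^(−n))
Monthly rate r = 0.102/12 = 0.0085, n = 60 months
Denominator: 1 − (1 + 0.102/12)^(−60) = 0.398209
PMT = $25,000.00 × (0.102/12) / 0.398209
PMT = $533.64 per month

PMT = PV × r / (1-(1+r)^(-n)) = $533.64/month


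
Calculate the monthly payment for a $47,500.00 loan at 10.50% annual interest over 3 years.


Loan payment formula: PMT = PV × r / (1 − (1 + r)^(−n))
Monthly rate r = 0.105/12 = 0.00875, n = 36 months
Denominator: 1 − (1 + 0.105/12)^(−36) = 0.2692105
PMT = $47,500.00 × (0.105/12) / 0.2692105
PMT = $1,543.87 per month

PMT = PV × r / (1-(1+r)^(-n)) = $1,543.87/month


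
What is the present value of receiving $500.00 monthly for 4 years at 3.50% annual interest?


Present value of an ordinary annuity: PV = PMT × (1 − (1 + r)^(−n)) / r
Monthly rate r = 0.035/12 ≈ 0.00291667, n = 48
PV = $500.00 × (1 − (1 + 0.035/12)^(−48)) / (0.035/12)
PV = $500.00 × 44.730719
PV = $22,365.36

PV = PMT × (1-(1+r)^(-n))/r = $22,365.36


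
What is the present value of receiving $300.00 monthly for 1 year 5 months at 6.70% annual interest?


Present value of an ordinary annuity: PV = PMT × (1 − (1 + r)^(−n)) / r
Monthly rate r = 0.067/12 ≈ 0.00558333, n = 17
PV = $300.00 × (1 − (1 + 0.067/12)^(−17)) / (0.067/12)
PV = $300.00 × 16.175133
PV = $4,852.54

PV = PMT × (1-(1+r)^(-n))/r = $4,852.54


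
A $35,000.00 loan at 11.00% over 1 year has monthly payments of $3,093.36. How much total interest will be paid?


Total paid over the life of the loan = PMT × n.
Total paid = $3,093.36 × 12 = $37,120.32
Total interest = total paid − principal = $37,120.32 − $35,000.00 = $2,120.32

Total interest = (PMT × n) - PV = $2,120.32


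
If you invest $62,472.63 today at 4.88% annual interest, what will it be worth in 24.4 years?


Future value formula: FV = PV × (1 + r)^t
FV = $62,472.63 × (1 + 0.0488)^24.4
FV = $62,472.63 × 3.19816864
FV = $199,798.01

FV = PV × (1 + r)^t = $199,798.01


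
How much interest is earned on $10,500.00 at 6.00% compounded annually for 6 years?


Compound interest earned = final amount − principal.
A = P(1 + r/n)^(nt) = $10,500.00 × (1 + 0.06/1)^(1 × 6) = $14,894.45
Interest = A − P = $14,894.45 − $10,500.00 = $4,394.45

Interest = A - P = $4,394.45


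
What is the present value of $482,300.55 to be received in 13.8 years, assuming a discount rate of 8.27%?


Present value formula: PV = FV / (1 + r)^t
PV = $482,300.55 / (1 + 0.0827)^13.8
PV = $482,300.55 / 2.99372764
PV = $161,103.68

PV = FV / (1 + r)^t = $161,103.68


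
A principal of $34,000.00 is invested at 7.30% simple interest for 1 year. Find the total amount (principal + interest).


Total amount formula: A = P(1 + rt) = P + P·r·t
Interest: I = P × r × t = $34,000.00 × 0.073 × 1 = $2,482.00
A = P + I = $34,000.00 + $2,482.00 = $36,482.00

A = P + I = P(1 + rt) = $36,482.00


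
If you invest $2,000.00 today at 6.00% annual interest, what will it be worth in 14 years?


Future value formula: FV = PV × (1 + r)^t
FV = $2,000.00 × (1 + 0.06)^14
FV = $2,000.00 × 2.260904
FV = $4,521.81

FV = PV × (1 + r)^t = $4,521.81


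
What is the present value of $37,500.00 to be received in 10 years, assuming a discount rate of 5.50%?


Present value formula: PV = FV / (1 + r)^t
PV = $37,500.00 / (1 + 0.055)^10
PV = $37,500.00 / 1.708144
PV = $21,953.65

PV = FV / (1 + r)^t = $21,953.65


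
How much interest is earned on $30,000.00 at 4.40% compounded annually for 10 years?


Compound interest earned = final amount − principal.
A = P(1 + r/n)^(nt) = $30,000.00 × (1 + 0.044/1)^(1 × 10) = $46,145.17
Interest = A − P = $46,145.17 − $30,000.00 = $16,145.17

Interest = A - P = $16,145.17


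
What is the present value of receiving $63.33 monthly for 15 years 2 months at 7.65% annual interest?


Present value of an ordinary annuity: PV = PMT × (1 − (1 + r)^(−n)) / r
Monthly rate r = 0.0765/12 = 0.006375, n = 182
PV = $63.33 × (1 − (1 + 0.0765/12)^(−182)) / (0.0765/12)
PV = $63.33 × 107.519354
PV = $6,809.20

PV = PMT × (1-(1+r)^(-n))/r = $6,809.20


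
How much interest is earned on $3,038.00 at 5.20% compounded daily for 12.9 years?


Compound interest earned = final amount − principal.
A = P(1 + r/n)^(nt) = $3,038.00 × (1 + 0.052/365)^(365 × 12.9) = $5,941.44
Interest = A − P = $5,941.44 − $3,038.00 = $2,903.44

Interest = A - P = $2,903.44


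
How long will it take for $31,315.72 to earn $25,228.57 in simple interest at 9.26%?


Rearrange the simple interest formula for t:
I = P × r × t  ⇒  t = I / (P × r)
t = $25,228.57 / ($31,315.72 × 0.0926)
t = 8.7

t = I/(P×r) = 8.7 years


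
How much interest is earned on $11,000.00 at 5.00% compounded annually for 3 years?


Compound interest earned = final amount − principal.
A = P(1 + r/n)^(nt) = $11,000.00 × (1 + 0.05/1)^(1 × 3) = $12,733.88
Interest = A − P = $12,733.88 − $11,000.00 = $1,733.88

Interest = A - P = $1,733.88


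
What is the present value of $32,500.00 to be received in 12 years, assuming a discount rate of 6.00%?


Present value formula: PV = FV / (1 + r)^t
PV = $32,500.00 / (1 + 0.06)^12
PV = $32,500.00 / 2.0121965
PV = $16,151.50

PV = FV / (1 + r)^t = $16,151.50


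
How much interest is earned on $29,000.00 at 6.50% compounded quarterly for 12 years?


Compound interest earned = final amount − principal.
A = P(1 + r/n)^(nt) = $29,000.00 × (1 + 0.065/4)^(4 × 12) = $62,867.30
Interest = A − P = $62,867.30 − $29,000.00 = $33,867.30

Interest = A - P = $33,867.30


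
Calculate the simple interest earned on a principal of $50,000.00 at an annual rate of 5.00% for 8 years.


Simple interest formula: I = P × r × t
I = $50,000.00 × 0.05 × 8
I = $20,000.00

I = P × r × t = $20,000.00


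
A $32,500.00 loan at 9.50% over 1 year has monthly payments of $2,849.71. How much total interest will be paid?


Total paid over the life of the loan = PMT × n.
Total paid = $2,849.71 × 12 = $34,196.52
Total interest = total paid − principal = $34,196.52 − $32,500.00 = $1,696.52

Total interest = (PMT × n) - PV = $1,696.52


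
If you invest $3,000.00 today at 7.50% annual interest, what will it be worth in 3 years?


Future value formula: FV = PV × (1 + r)^t
FV = $3,000.00 × (1 + 0.075)^3
FV = $3,000.00 × 1.242297
FV = $3,726.89

FV = PV × (1 + r)^t = $3,726.89


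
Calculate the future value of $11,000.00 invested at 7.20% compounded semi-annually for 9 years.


Compound interest formula: A = P(1 + r/n)^(nt)
A = $11,000.00 × (1 + 0.072/2)^(2 × 9)
Growth factor: (1 + 0.072/2)^18 = 1.890060
A = $11,000.00 × 1.890060
A = $20,790.66

A = P(1 + r/n)^(nt) = $20,790.66


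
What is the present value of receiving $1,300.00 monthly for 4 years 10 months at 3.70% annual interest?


Present value of an ordinary annuity: PV = PMT × (1 − (1 + r)^(−n)) / r
Monthly rate r = 0.037/12 ≈ 0.00308333, n = 58
PV = $1,300.00 × (1 − (1 + 0.037/12)^(−58)) / (0.037/12)
PV = $1,300.00 × 53.035014
PV = $68,945.52

PV = PMT × (1-(1+r)^(-n))/r = $68,945.52


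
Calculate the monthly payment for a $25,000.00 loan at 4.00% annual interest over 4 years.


Loan payment formula: PMT = PV × r / (1 − (1 + r)^(−n))
Monthly rate r = 0.04/12 ≈ 0.00333333, n = 48 months
Denominator: 1 − (1 + 0.04/12)^(−48) = 0.147629
PMT = $25,000.00 × (0.04/12) / 0.147629
PMT = $564.48 per month

PMT = PV × r / (1-(1+r)^(-n)) = $564.48/month


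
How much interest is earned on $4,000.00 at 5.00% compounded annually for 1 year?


Compound interest earned = final amount − principal.
A = P(1 + r/n)^(nt) = $4,000.00 × (1 + 0.05/1)^(1 × 1) = $4,200.00
Interest = A − P = $4,200.00 − $4,000.00 = $200.00

Interest = A - P = $200.00


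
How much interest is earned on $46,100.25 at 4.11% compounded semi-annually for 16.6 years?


Compound interest earned = final amount − principal.
A = P(1 + r/n)^(nt) = $46,100.25 × (1 + 0.0411/2)^(2 × 16.6) = $90,573.60
Interest = A − P = $90,573.60 − $46,100.25 = $44,473.35

Interest = A - P = $44,473.35


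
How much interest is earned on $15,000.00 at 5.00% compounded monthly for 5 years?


Compound interest earned = final amount − principal.
A = P(1 + r/n)^(nt) = $15,000.00 × (1 + 0.05/12)^(12 × 5) = $19,250.38
Interest = A − P = $19,250.38 − $15,000.00 = $4,250.38

Interest = A - P = $4,250.38


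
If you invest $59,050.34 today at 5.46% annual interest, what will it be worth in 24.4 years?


Future value formula: FV = PV × (1 + r)^t
FV = $59,050.34 × (1 + 0.0546)^24.4
FV = $59,050.34 × 3.658824
FV = $216,054.80

FV = PV × (1 + r)^t = $216,054.80


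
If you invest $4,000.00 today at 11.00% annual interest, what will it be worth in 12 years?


Future value formula: FV = PV × (1 + r)^t
FV = $4,000.00 × (1 + 0.11)^12
FV = $4,000.00 × 3.498451
FV = $13,993.80

FV = PV × (1 + r)^t = $13,993.80


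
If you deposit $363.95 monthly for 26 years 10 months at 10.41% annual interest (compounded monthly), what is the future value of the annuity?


Future value of an ordinary annuity: FV = PMT × ((1 + r)^n − 1) / r
Monthly rate r = 0.1041/12 = 0.008675, n = 322
FV = $363.95 × ((1 + 0.1041/12)^322 − 1) / (0.1041/12)
FV = $363.95 × 1745.250167
FV = $635,183.80

FV = PMT × ((1+r)^n - 1)/r = $635,183.80


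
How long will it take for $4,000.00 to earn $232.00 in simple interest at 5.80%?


Rearrange the simple interest formula for t:
I = P × r × t  ⇒  t = I / (P × r)
t = $232.00 / ($4,000.00 × 0.058)
t = 1

t = I/(P×r) = 1 year


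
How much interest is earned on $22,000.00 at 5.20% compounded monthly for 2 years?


Compound interest earned = final amount − principal.
A = P(1 + r/n)^(nt) = $22,000.00 × (1 + 0.052/12)^(12 × 2) = $24,405.73
Interest = A − P = $24,405.73 − $22,000.00 = $2,405.73

Interest = A - P = $2,405.73


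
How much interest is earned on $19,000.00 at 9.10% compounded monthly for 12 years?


Compound interest earned = final amount − principal.
A = P(1 + r/n)^(nt) = $19,000.00 × (1 + 0.091/12)^(12 × 12) = $56,391.55
Interest = A − P = $56,391.55 − $19,000.00 = $37,391.55

Interest = A - P = $37,391.55


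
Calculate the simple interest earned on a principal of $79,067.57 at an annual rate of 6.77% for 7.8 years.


Simple interest formula: I = P × r × t
I = $79,067.57 × 0.0677 × 7.8
I = $41,752.42

I = P × r × t = $41,752.42


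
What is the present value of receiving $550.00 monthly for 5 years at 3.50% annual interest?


Present value of an ordinary annuity: PV = PMT × (1 − (1 + r)^(−n)) / r
Monthly rate r = 0.035/12 ≈ 0.00291667, n = 60
PV = $550.00 × (1 − (1 + 0.035/12)^(−60)) / (0.035/12)
PV = $550.00 × 54.969988
PV = $30,233.49

PV = PMT × (1-(1+r)^(-n))/r = $30,233.49


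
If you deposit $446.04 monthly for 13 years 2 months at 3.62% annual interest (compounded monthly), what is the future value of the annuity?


Future value of an ordinary annuity: FV = PMT × ((1 + r)^n − 1) / r
Monthly rate r = 0.0362/12 ≈ 0.00301667, n = 158
FV = $446.04 × ((1 + 0.0362/12)^158 − 1) / (0.0362/12)
FV = $446.04 × 202.040081
FV = $90,117.96

FV = PMT × ((1+r)^n - 1)/r = $90,117.96


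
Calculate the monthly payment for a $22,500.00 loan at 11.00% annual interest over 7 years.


Loan payment formula: PMT = PV × r / (1 − (1 + r)^(−n))
Monthly rate r = 0.11/12 ≈ 0.00916667, n = 84 months
Denominator: 1 − (1 + 0.11/12)^(−84) = 0.535360
PMT = $22,500.00 × (0.11/12) / 0.535360
PMT = $385.25 per month

PMT = PV × r / (1-(1+r)^(-n)) = $385.25/month


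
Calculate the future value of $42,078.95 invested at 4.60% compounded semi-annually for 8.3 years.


Compound interest formula: A = P(1 + r/n)^(nt)
A = $42,078.95 × (1 + 0.046/2)^(2 × 8.3)
Growth factor: (1 + 0.046/2)^16.6 = 1.4585977
A = $42,078.95 × 1.4585977
A = $61,376.26

A = P(1 + r/n)^(nt) = $61,376.26


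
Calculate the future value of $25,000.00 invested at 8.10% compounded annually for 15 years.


Compound interest formula: A = P(1 + r/n)^(nt)
A = $25,000.00 × (1 + 0.081/1)^(1 × 15)
Growth factor: (1 + 0.081/1)^15 = 3.2165137
A = $25,000.00 × 3.2165137
A = $80,412.84

A = P(1 + r/n)^(nt) = $80,412.84


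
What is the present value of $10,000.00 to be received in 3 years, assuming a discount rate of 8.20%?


Present value formula: PV = FV / (1 + r)^t
PV = $10,000.00 / (1 + 0.082)^3
PV = $10,000.00 / 1.2667234
PV = $7,894.38

PV = FV / (1 + r)^t = $7,894.38


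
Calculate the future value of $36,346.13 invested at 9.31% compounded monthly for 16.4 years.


Compound interest formula: A = P(1 + r/n)^(nt)
A = $36,346.13 × (1 + 0.0931/12)^(12 × 16.4)
Growth factor: (1 + 0.0931/12)^196.8 = 4.576560
A = $36,346.13 × 4.576560
A = $166,340.24

A = P(1 + r/n)^(nt) = $166,340.24


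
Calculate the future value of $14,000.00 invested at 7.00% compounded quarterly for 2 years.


Compound interest formula: A = P(1 + r/n)^(nt)
A = $14,000.00 × (1 + 0.07/4)^(4 × 2)
Growth factor: (1 + 0.07/4)^8 = 1.14888178
A = $14,000.00 × 1.14888178
A = $16,084.34

A = P(1 + r/n)^(nt) = $16,084.34


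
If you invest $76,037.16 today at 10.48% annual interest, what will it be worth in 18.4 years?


Future value formula: FV = PV × (1 + r)^t
FV = $76,037.16 × (1 + 0.1048)^18.4
FV = $76,037.16 × 6.2577678
FV = $475,822.89

FV = PV × (1 + r)^t = $475,822.89


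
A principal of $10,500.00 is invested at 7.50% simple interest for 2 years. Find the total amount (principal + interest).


Total amount formula: A = P(1 + rt) = P + P·r·t
Interest: I = P × r × t = $10,500.00 × 0.075 × 2 = $1,575.00
A = P + I = $10,500.00 + $1,575.00 = $12,075.00

A = P + I = P(1 + rt) = $12,075.00


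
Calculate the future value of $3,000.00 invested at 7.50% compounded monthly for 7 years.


Compound interest formula: A = P(1 + r/n)^(nt)
A = $3,000.00 × (1 + 0.075/12)^(12 × 7)
Growth factor: (1 + 0.075/12)^84 = 1.687699
A = $3,000.00 × 1.687699
A = $5,063.10

A = P(1 + r/n)^(nt) = $5,063.10


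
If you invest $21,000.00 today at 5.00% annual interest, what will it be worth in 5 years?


Future value formula: FV = PV × (1 + r)^t
FV = $21,000.00 × (1 + 0.05)^5
FV = $21,000.00 × 1.2762816
FV = $26,801.91

FV = PV × (1 + r)^t = $26,801.91


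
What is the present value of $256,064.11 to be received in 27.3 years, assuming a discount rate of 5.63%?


Present value formula: PV = FV / (1 + r)^t
PV = $256,064.11 / (1 + 0.0563)^27.3
PV = $256,064.11 / 4.460594
PV = $57,405.83

PV = FV / (1 + r)^t = $57,405.83


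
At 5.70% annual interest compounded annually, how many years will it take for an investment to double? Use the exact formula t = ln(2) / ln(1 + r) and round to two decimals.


Doubling condition: (1 + r)^t = 2
Take ln of both sides: t × ln(1 + r) = ln(2)
t = ln(2) / ln(1 + r)
t = 0.693147 / 0.055435
t = 12.50

t = ln(2) / ln(1 + r) = 12.50 years


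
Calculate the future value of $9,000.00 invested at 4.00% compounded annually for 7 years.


Compound interest formula: A = P(1 + r/n)^(nt)
A = $9,000.00 × (1 + 0.04/1)^(1 × 7)
Growth factor: (1 + 0.04/1)^7 = 1.315932
A = $9,000.00 × 1.315932
A = $11,843.39

A = P(1 + r/n)^(nt) = $11,843.39


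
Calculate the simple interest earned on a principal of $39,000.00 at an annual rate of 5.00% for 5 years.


Simple interest formula: I = P × r × t
I = $39,000.00 × 0.05 × 5
I = $9,750.00

I = P × r × t = $9,750.00


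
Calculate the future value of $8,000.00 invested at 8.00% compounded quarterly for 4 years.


Compound interest formula: A = P(1 + r/n)^(nt)
A = $8,000.00 × (1 + 0.08/4)^(4 × 4)
Growth factor: (1 + 0.08/4)^16 = 1.372786
A = $8,000.00 × 1.372786
A = $10,982.29

A = P(1 + r/n)^(nt) = $10,982.29


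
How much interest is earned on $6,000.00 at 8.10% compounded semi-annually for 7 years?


Compound interest earned = final amount − principal.
A = P(1 + r/n)^(nt) = $6,000.00 × (1 + 0.081/2)^(2 × 7) = $10,460.21
Interest = A − P = $10,460.21 − $6,000.00 = $4,460.21

Interest = A - P = $4,460.21


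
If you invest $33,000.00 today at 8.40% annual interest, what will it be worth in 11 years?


Future value formula: FV = PV × (1 + r)^t
FV = $33,000.00 × (1 + 0.084)^11
FV = $33,000.00 × 2.4284105
FV = $80,137.55

FV = PV × (1 + r)^t = $80,137.55


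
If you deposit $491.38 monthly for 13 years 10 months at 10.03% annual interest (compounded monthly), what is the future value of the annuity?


Future value of an ordinary annuity: FV = PMT × ((1 + r)^n − 1) / r
Monthly rate r = 0.1003/12 ≈ 0.00835833, n = 166
FV = $491.38 × ((1 + 0.1003/12)^166 − 1) / (0.1003/12)
FV = $491.38 × 356.737636
FV = $175,293.74

FV = PMT × ((1+r)^n - 1)/r = $175,293.74


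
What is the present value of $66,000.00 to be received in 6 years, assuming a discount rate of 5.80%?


Present value formula: PV = FV / (1 + r)^t
PV = $66,000.00 / (1 + 0.058)^6
PV = $66,000.00 / 1.402536
PV = $47,057.62

PV = FV / (1 + r)^t = $47,057.62


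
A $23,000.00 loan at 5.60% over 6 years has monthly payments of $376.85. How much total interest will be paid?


Total paid over the life of the loan = PMT × n.
Total paid = $376.85 × 72 = $27,133.20
Total interest = total paid − principal = $27,133.20 − $23,000.00 = $4,133.20

Total interest = (PMT × n) - PV = $4,133.20


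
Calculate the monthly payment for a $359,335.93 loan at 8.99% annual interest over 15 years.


Loan payment formula: PMT = PV × r / (1 − (1 + r)^(−n))
Monthly rate r = 0.0899/12 ≈ 0.00749167, n = 180 months
Denominator: 1 − (1 + 0.0899/12)^(−180) = 0.739062
PMT = $359,335.93 × (0.0899/12) / 0.739062
PMT = $3,642.49 per month

PMT = PV × r / (1-(1+r)^(-n)) = $3,642.49/month


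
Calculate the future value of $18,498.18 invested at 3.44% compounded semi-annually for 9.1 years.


Compound interest formula: A = P(1 + r/n)^(nt)
A = $18,498.18 × (1 + 0.0344/2)^(2 × 9.1)
Growth factor: (1 + 0.0344/2)^18.2 = 1.363941
A = $18,498.18 × 1.363941
A = $25,230.43

A = P(1 + r/n)^(nt) = $25,230.43


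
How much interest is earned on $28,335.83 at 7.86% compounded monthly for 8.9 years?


Compound interest earned = final amount − principal.
A = P(1 + r/n)^(nt) = $28,335.83 × (1 + 0.0786/12)^(12 × 8.9) = $56,905.16
Interest = A − P = $56,905.16 − $28,335.83 = $28,569.33

Interest = A - P = $28,569.33


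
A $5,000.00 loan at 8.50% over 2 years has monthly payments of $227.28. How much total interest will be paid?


Total paid over the life of the loan = PMT × n.
Total paid = $227.28 × 24 = $5,454.72
Total interest = total paid − principal = $5,454.72 − $5,000.00 = $454.72

Total interest = (PMT × n) - PV = $454.72


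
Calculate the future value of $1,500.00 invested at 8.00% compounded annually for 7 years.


Compound interest formula: A = P(1 + r/n)^(nt)
A = $1,500.00 × (1 + 0.08/1)^(1 × 7)
Growth factor: (1 + 0.08/1)^7 = 1.713824
A = $1,500.00 × 1.713824
A = $2,570.74

A = P(1 + r/n)^(nt) = $2,570.74


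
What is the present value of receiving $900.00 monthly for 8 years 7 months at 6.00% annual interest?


Present value of an ordinary annuity: PV = PMT × (1 − (1 + r)^(−n)) / r
Monthly rate r = 0.06/12 = 0.005, n = 103
PV = $900.00 × (1 − (1 + 0.06/12)^(−103)) / (0.06/12)
PV = $900.00 × 80.346437
PV = $72,311.79

PV = PMT × (1-(1+r)^(-n))/r = $72,311.79


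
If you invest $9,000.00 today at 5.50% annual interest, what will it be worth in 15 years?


Future value formula: FV = PV × (1 + r)^t
FV = $9,000.00 × (1 + 0.055)^15
FV = $9,000.00 × 2.2324765
FV = $20,092.29

FV = PV × (1 + r)^t = $20,092.29


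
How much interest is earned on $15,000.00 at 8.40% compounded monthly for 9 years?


Compound interest earned = final amount − principal.
A = P(1 + r/n)^(nt) = $15,000.00 × (1 + 0.084/12)^(12 × 9) = $31,862.08
Interest = A − P = $31,862.08 − $15,000.00 = $16,862.08

Interest = A - P = $16,862.08


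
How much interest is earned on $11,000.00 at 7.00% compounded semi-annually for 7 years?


Compound interest earned = final amount − principal.
A = P(1 + r/n)^(nt) = $11,000.00 × (1 + 0.07/2)^(2 × 7) = $17,805.64
Interest = A − P = $17,805.64 − $11,000.00 = $6,805.64

Interest = A - P = $6,805.64


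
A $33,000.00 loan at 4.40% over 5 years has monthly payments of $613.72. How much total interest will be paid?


Total paid over the life of the loan = PMT × n.
Total paid = $613.72 × 60 = $36,823.20
Total interest = total paid − principal = $36,823.20 − $33,000.00 = $3,823.20

Total interest = (PMT × n) - PV = $3,823.20


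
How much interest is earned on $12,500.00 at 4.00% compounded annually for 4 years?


Compound interest earned = final amount − principal.
A = P(1 + r/n)^(nt) = $12,500.00 × (1 + 0.04/1)^(1 × 4) = $14,623.23
Interest = A − P = $14,623.23 − $12,500.00 = $2,123.23

Interest = A - P = $2,123.23


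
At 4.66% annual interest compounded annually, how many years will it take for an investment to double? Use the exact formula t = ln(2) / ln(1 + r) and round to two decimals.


Doubling condition: (1 + r)^t = 2
Take ln of both sides: t × ln(1 + r) = ln(2)
t = ln(2) / ln(1 + r)
t = 0.693147 / 0.045547
t = 15.22

t = ln(2) / ln(1 + r) = 15.22 years


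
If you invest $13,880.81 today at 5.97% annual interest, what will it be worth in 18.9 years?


Future value formula: FV = PV × (1 + r)^t
FV = $13,880.81 × (1 + 0.0597)^18.9
FV = $13,880.81 × 2.991972
FV = $41,530.99

FV = PV × (1 + r)^t = $41,530.99


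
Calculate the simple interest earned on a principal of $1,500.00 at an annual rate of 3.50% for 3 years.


Simple interest formula: I = P × r × t
I = $1,500.00 × 0.035 × 3
I = $157.50

I = P × r × t = $157.50


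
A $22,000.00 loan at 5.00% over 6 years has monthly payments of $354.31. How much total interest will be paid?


Total paid over the life of the loan = PMT × n.
Total paid = $354.31 × 72 = $25,510.32
Total interest = total paid − principal = $25,510.32 − $22,000.00 = $3,510.32

Total interest = (PMT × n) - PV = $3,510.32


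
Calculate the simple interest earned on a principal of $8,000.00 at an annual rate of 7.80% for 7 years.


Simple interest formula: I = P × r × t
I = $8,000.00 × 0.078 × 7
I = $4,368.00

I = P × r × t = $4,368.00


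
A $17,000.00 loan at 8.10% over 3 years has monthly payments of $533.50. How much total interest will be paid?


Total paid over the life of the loan = PMT × n.
Total paid = $533.50 × 36 = $19,206.00
Total interest = total paid − principal = $19,206.00 − $17,000.00 = $2,206.00

Total interest = (PMT × n) - PV = $2,206.00


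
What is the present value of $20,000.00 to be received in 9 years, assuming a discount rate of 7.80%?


Present value formula: PV = FV / (1 + r)^t
PV = $20,000.00 / (1 + 0.078)^9
PV = $20,000.00 / 1.965934
PV = $10,173.28

PV = FV / (1 + r)^t = $10,173.28


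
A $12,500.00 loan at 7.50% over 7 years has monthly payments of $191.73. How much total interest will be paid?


Total paid over the life of the loan = PMT × n.
Total paid = $191.73 × 84 = $16,105.32
Total interest = total paid − principal = $16,105.32 − $12,500.00 = $3,605.32

Total interest = (PMT × n) - PV = $3,605.32


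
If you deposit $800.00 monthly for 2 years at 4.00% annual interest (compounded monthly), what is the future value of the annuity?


Future value of an ordinary annuity: FV = PMT × ((1 + r)^n − 1) / r
Monthly rate r = 0.04/12 ≈ 0.00333333, n = 24
FV = $800.00 × ((1 + 0.04/12)^24 − 1) / (0.04/12)
FV = $800.00 × 24.942888
FV = $19,954.31

FV = PMT × ((1+r)^n - 1)/r = $19,954.31


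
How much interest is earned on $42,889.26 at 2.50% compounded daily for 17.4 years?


Compound interest earned = final amount − principal.
A = P(1 + r/n)^(nt) = $42,889.26 × (1 + 0.025/365)^(365 × 17.4) = $66,261.34
Interest = A − P = $66,261.34 − $42,889.26 = $23,372.08

Interest = A - P = $23,372.08


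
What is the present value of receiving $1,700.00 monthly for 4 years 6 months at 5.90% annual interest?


Present value of an ordinary annuity: PV = PMT × (1 − (1 + r)^(−n)) / r
Monthly rate r = 0.059/12 ≈ 0.00491667, n = 54
PV = $1,700.00 × (1 − (1 + 0.059/12)^(−54)) / (0.059/12)
PV = $1,700.00 × 47.324448
PV = $80,451.56

PV = PMT × (1-(1+r)^(-n))/r = $80,451.56


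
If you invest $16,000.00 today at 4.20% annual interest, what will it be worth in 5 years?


Future value formula: FV = PV × (1 + r)^t
FV = $16,000.00 × (1 + 0.042)^5
FV = $16,000.00 × 1.228397
FV = $19,654.35

FV = PV × (1 + r)^t = $19,654.35


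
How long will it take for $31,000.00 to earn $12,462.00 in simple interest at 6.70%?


Rearrange the simple interest formula for t:
I = P × r × t  ⇒  t = I / (P × r)
t = $12,462.00 / ($31,000.00 × 0.067)
t = 6

t = I/(P×r) = 6 years


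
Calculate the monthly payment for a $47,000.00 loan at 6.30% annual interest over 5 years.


Loan payment formula: PMT = PV × r / (1 − (1 + r)^(−n))
Monthly rate r = 0.063/12 = 0.00525, n = 60 months
Denominator: 1 − (1 + 0.063/12)^(−60) = 0.269610
PMT = $47,000.00 × (0.063/12) / 0.269610
PMT = $915.21 per month

PMT = PV × r / (1-(1+r)^(-n)) = $915.21/month


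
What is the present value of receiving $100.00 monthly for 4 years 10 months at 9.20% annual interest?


Present value of an ordinary annuity: PV = PMT × (1 − (1 + r)^(−n)) / r
Monthly rate r = 0.092/12 ≈ 0.00766667, n = 58
PV = $100.00 × (1 − (1 + 0.092/12)^(−58)) / (0.092/12)
PV = $100.00 × 46.679221
PV = $4,667.92

PV = PMT × (1-(1+r)^(-n))/r = $4,667.92


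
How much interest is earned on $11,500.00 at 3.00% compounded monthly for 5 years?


Compound interest earned = final amount − principal.
A = P(1 + r/n)^(nt) = $11,500.00 × (1 + 0.03/12)^(12 × 5) = $13,358.59
Interest = A − P = $13,358.59 − $11,500.00 = $1,858.59

Interest = A - P = $1,858.59


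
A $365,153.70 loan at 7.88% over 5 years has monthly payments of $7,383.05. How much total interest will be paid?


Total paid over the life of the loan = PMT × n.
Total paid = $7,383.05 × 60 = $442,983.00
Total interest = total paid − principal = $442,983.00 − $365,153.70 = $77,829.30

Total interest = (PMT × n) - PV = $77,829.30


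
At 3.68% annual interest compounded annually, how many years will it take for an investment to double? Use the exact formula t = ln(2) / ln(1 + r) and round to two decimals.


Doubling condition: (1 + r)^t = 2
Take ln of both sides: t × ln(1 + r) = ln(2)
t = ln(2) / ln(1 + r)
t = 0.693147 / 0.036139
t = 19.18

t = ln(2) / ln(1 + r) = 19.18 years


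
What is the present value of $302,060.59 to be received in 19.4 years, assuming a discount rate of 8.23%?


Present value formula: PV = FV / (1 + r)^t
PV = $302,060.59 / (1 + 0.0823)^19.4
PV = $302,060.59 / 4.638148
PV = $65,125.26

PV = FV / (1 + r)^t = $65,125.26


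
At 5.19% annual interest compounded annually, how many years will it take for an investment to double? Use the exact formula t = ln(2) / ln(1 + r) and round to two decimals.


Doubling condition: (1 + r)^t = 2
Take ln of both sides: t × ln(1 + r) = ln(2)
t = ln(2) / ln(1 + r)
t = 0.693147 / 0.050598
t = 13.70

t = ln(2) / ln(1 + r) = 13.70 years


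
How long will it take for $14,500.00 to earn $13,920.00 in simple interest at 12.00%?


Rearrange the simple interest formula for t:
I = P × r × t  ⇒  t = I / (P × r)
t = $13,920.00 / ($14,500.00 × 0.12)
t = 8

t = I/(P×r) = 8 years


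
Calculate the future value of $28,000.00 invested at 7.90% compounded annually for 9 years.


Compound interest formula: A = P(1 + r/n)^(nt)
A = $28,000.00 × (1 + 0.079/1)^(1 × 9)
Growth factor: (1 + 0.079/1)^9 = 1.982408
A = $28,000.00 × 1.982408
A = $55,507.42

A = P(1 + r/n)^(nt) = $55,507.42


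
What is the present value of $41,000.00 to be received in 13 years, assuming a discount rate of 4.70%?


Present value formula: PV = FV / (1 + r)^t
PV = $41,000.00 / (1 + 0.047)^13
PV = $41,000.00 / 1.816799
PV = $22,567.16

PV = FV / (1 + r)^t = $22,567.16


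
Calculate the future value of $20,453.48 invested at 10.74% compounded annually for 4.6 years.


Compound interest formula: A = P(1 + r/n)^(nt)
A = $20,453.48 × (1 + 0.1074/1)^(1 × 4.6)
Growth factor: (1 + 0.1074/1)^4.6 = 1.5988245
A = $20,453.48 × 1.5988245
A = $32,701.52

A = P(1 + r/n)^(nt) = $32,701.52


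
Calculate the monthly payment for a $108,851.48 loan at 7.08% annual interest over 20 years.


Loan payment formula: PMT = PV × r / (1 − (1 + r)^(−n))
Monthly rate r = 0.0708/12 = 0.0059, n = 240 months
Denominator: 1 − (1 + 0.0708/12)^(−240) = 0.756305
PMT = $108,851.48 × (0.0708/12) / 0.756305
PMT = $849.16 per month

PMT = PV × r / (1-(1+r)^(-n)) = $849.16/month


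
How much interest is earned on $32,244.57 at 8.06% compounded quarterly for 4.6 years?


Compound interest earned = final amount − principal.
A = P(1 + r/n)^(nt) = $32,244.57 × (1 + 0.0806/4)^(4 × 4.6) = $46,545.19
Interest = A − P = $46,545.19 − $32,244.57 = $14,300.62

Interest = A - P = $14,300.62


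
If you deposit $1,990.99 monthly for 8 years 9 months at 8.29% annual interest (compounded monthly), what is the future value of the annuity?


Future value of an ordinary annuity: FV = PMT × ((1 + r)^n − 1) / r
Monthly rate r = 0.0829/12 ≈ 0.00690833, n = 105
FV = $1,990.99 × ((1 + 0.0829/12)^105 − 1) / (0.0829/12)
FV = $1,990.99 × 153.490044
FV = $305,597.14

FV = PMT × ((1+r)^n - 1)/r = $305,597.14


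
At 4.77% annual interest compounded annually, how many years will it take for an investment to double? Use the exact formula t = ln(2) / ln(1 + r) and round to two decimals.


Doubling condition: (1 + r)^t = 2
Take ln of both sides: t × ln(1 + r) = ln(2)
t = ln(2) / ln(1 + r)
t = 0.693147 / 0.046597
t = 14.88

t = ln(2) / ln(1 + r) = 14.88 years


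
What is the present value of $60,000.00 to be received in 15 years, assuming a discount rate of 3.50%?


Present value formula: PV = FV / (1 + r)^t
PV = $60,000.00 / (1 + 0.035)^15
PV = $60,000.00 / 1.6753488
PV = $35,813.44

PV = FV / (1 + r)^t = $35,813.44


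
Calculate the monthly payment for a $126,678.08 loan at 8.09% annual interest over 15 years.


Loan payment formula: PMT = PV × r / (1 − (1 + r)^(−n))
Monthly rate r = 0.0809/12 ≈ 0.00674167, n = 180 months
Denominator: 1 − (1 + 0.0809/12)^(−180) = 0.701632
PMT = $126,678.08 × (0.0809/12) / 0.701632
PMT = $1,217.19 per month

PMT = PV × r / (1-(1+r)^(-n)) = $1,217.19/month


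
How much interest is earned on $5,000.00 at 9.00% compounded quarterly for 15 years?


Compound interest earned = final amount − principal.
A = P(1 + r/n)^(nt) = $5,000.00 × (1 + 0.09/4)^(4 × 15) = $19,000.67
Interest = A − P = $19,000.67 − $5,000.00 = $14,000.67

Interest = A - P = $14,000.67


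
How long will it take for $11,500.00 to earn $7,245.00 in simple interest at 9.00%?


Rearrange the simple interest formula for t:
I = P × r × t  ⇒  t = I / (P × r)
t = $7,245.00 / ($11,500.00 × 0.09)
t = 7

t = I/(P×r) = 7 years


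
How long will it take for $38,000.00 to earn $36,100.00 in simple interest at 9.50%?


Rearrange the simple interest formula for t:
I = P × r × t  ⇒  t = I / (P × r)
t = $36,100.00 / ($38,000.00 × 0.095)
t = 10

t = I/(P×r) = 10 years


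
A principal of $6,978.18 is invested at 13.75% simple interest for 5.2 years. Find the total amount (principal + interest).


Total amount formula: A = P(1 + rt) = P + P·r·t
Interest: I = P × r × t = $6,978.18 × 0.1375 × 5.2 = $4,989.40
A = P + I = $6,978.18 + $4,989.40 = $11,967.58

A = P + I = P(1 + rt) = $11,967.58


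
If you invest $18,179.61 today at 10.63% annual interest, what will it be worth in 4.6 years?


Future value formula: FV = PV × (1 + r)^t
FV = $18,179.61 × (1 + 0.1063)^4.6
FV = $18,179.61 × 1.591532
FV = $28,933.43

FV = PV × (1 + r)^t = $28,933.43


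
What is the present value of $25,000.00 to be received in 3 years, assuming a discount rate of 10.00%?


Present value formula: PV = FV / (1 + r)^t
PV = $25,000.00 / (1 + 0.1)^3
PV = $25,000.00 / 1.331000
PV = $18,782.87

PV = FV / (1 + r)^t = $18,782.87


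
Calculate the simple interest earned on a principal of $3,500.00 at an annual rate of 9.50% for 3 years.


Simple interest formula: I = P × r × t
I = $3,500.00 × 0.095 × 3
I = $997.50

I = P × r × t = $997.50


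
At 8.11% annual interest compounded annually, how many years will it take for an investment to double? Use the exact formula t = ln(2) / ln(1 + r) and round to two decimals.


Doubling condition: (1 + r)^t = 2
Take ln of both sides: t × ln(1 + r) = ln(2)
t = ln(2) / ln(1 + r)
t = 0.693147 / 0.077979
t = 8.89

t = ln(2) / ln(1 + r) = 8.89 years


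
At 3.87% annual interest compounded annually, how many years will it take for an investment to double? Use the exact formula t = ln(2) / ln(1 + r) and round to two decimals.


Doubling condition: (1 + r)^t = 2
Take ln of both sides: t × ln(1 + r) = ln(2)
t = ln(2) / ln(1 + r)
t = 0.693147 / 0.037970
t = 18.26

t = ln(2) / ln(1 + r) = 18.26 years


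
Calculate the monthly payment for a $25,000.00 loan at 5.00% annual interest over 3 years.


Loan payment formula: PMT = PV × r / (1 − (1 + r)^(−n))
Monthly rate r = 0.05/12 ≈ 0.00416667, n = 36 months
Denominator: 1 − (1 + 0.05/12)^(−36) = 0.139024
PMT = $25,000.00 × (0.05/12) / 0.139024
PMT = $749.27 per month

PMT = PV × r / (1-(1+r)^(-n)) = $749.27/month


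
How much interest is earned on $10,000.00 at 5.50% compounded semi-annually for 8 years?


Compound interest earned = final amount − principal.
A = P(1 + r/n)^(nt) = $10,000.00 × (1 + 0.055/2)^(2 × 8) = $15,435.09
Interest = A − P = $15,435.09 − $10,000.00 = $5,435.09

Interest = A - P = $5,435.09


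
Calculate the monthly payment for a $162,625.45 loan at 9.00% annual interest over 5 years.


Loan payment formula: PMT = PV × r / (1 − (1 + r)^(−n))
Monthly rate r = 0.09/12 = 0.0075, n = 60 months
Denominator: 1 − (1 + 0.09/12)^(−60) = 0.361300
PMT = $162,625.45 × (0.09/12) / 0.361300
PMT = $3,375.84 per month

PMT = PV × r / (1-(1+r)^(-n)) = $3,375.84/month


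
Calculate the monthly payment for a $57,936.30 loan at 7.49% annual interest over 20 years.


Loan payment formula: PMT = PV × r / (1 − (1 + r)^(−n))
Monthly rate r = 0.0749/12 ≈ 0.00624167, n = 240 months
Denominator: 1 − (1 + 0.0749/12)^(−240) = 0.775380
PMT = $57,936.30 × (0.0749/12) / 0.775380
PMT = $466.38 per month

PMT = PV × r / (1-(1+r)^(-n)) = $466.38/month


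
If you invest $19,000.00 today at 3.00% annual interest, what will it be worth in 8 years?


Future value formula: FV = PV × (1 + r)^t
FV = $19,000.00 × (1 + 0.03)^8
FV = $19,000.00 × 1.266770
FV = $24,068.63

FV = PV × (1 + r)^t = $24,068.63


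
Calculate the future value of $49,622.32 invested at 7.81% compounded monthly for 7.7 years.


Compound interest formula: A = P(1 + r/n)^(nt)
A = $49,622.32 × (1 + 0.0781/12)^(12 × 7.7)
Growth factor: (1 + 0.0781/12)^92.4 = 1.821065
A = $49,622.32 × 1.821065
A = $90,365.47

A = P(1 + r/n)^(nt) = $90,365.47


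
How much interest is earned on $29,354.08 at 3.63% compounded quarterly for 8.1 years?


Compound interest earned = final amount − principal.
A = P(1 + r/n)^(nt) = $29,354.08 × (1 + 0.0363/4)^(4 × 8.1) = $39,335.81
Interest = A − P = $39,335.81 − $29,354.08 = $9,981.73

Interest = A - P = $9,981.73


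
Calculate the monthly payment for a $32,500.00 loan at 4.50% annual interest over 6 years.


Loan payment formula: PMT = PV × r / (1 − (1 + r)^(−n))
Monthly rate r = 0.045/12 = 0.00375, n = 72 months
Denominator: 1 − (1 + 0.045/12)^(−72) = 0.236235
PMT = $32,500.00 × (0.045/12) / 0.236235
PMT = $515.91 per month

PMT = PV × r / (1-(1+r)^(-n)) = $515.91/month
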